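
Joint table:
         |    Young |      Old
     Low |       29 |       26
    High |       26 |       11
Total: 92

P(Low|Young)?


P(Low|Young) = 29/(29+26) = 29/55

P = 29/55 ≈ 52.73%


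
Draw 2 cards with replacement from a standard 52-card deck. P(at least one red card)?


P(not a red card) = 26/52 = 1/2
P(none in 2 draws) = (1/2)^2 = 1/4
P(≥1 red card) = 1 - 1/4 = 3/4

P = 3/4 ≈ 75.00%


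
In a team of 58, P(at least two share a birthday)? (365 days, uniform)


P(all different) = Π(365-i)/365 for i=0..57
= 0.008335
P(match) = 1 - 0.008335 = 0.991665

P ≈ 0.9917 ≈ 99.17%


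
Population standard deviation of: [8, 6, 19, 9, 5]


Mean = 47/5
  (8-47/5)²=49/25
  (6-47/5)²=289/25
  (19-47/5)²=2304/25
  (9-47/5)²=4/25
  (5-47/5)²=484/25
Σ(x-μ)² = 626/5
σ² = (626/5)/5 = 626/25

σ = √(626/25) ≈ 5.0040


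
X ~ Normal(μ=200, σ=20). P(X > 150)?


z = (150-200)/20 = -2.5
P(X > 150) = 1 - P(Z ≤ -2.5) = 1 - 0.0062 = 0.9938

P(X > 150) ≈ 0.9938


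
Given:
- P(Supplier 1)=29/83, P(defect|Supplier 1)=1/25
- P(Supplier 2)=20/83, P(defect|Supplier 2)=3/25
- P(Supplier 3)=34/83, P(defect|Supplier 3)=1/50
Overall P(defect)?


P(B) = Σ P(B|Aᵢ)×P(Aᵢ)
  1/25×29/83 = 29/2075
  3/25×20/83 = 12/415
  1/50×34/83 = 17/2075
Sum = 106/2075

P(defect) = 106/2075 ≈ 5.11%


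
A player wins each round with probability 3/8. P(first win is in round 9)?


Geometric: P(X=9) = (1-p)^(k-1)×p = (5/8)^8×3/8 = 1171875/134217728

P(X=9) = 1171875/134217728 ≈ 0.87%


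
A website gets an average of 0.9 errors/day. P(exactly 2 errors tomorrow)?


Poisson(λ=0.9): P(X=2) = e^(-λ)×λ^k/k!
= e^(-0.9) × 0.9^2 / 2!
≈ 0.4065696597 × 0.81 / 2 ≈ 0.164661

P(X=2) ≈ 0.164661 ≈ 16.47%


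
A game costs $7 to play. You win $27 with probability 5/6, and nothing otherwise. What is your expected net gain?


E[gain] = (27-7)×5/6 + (-7)×1/6
= 50/3 - 7/6 = 31/2

Expected net gain = $31/2 ≈ $15.50


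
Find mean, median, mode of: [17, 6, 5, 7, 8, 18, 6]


Sorted: [5, 6, 6, 7, 8, 17, 18]
Mean = 67/7
Median = 7
Freq: {17: 1, 6: 2, 5: 1, 7: 1, 8: 1, 18: 1}
Mode: [6]

Mean=67/7, Median=7, Mode=6


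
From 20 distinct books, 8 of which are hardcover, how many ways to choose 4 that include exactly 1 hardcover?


Choose 1 of the 8 hardcovers and 3 of the other 12 books:
C(8,1)×C(12,3) = 8×220 = 1760

1760


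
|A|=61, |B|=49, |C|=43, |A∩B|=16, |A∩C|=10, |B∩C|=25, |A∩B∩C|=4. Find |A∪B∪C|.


|A∪B∪C| = 61+49+43-16-10-25+4 = 106

|A∪B∪C| = 106


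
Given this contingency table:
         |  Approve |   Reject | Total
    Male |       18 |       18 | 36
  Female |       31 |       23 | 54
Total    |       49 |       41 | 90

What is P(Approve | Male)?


P(Approve | Male) = 18/(18+18) = 18/36 = 1/2

P(Approve|Male) = 1/2 ≈ 50.00%


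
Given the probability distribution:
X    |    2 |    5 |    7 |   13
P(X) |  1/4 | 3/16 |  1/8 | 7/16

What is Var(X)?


E[X] = 8
E[X²] = 343/4
Var(X) = E[X²] - (E[X])² = 343/4 - 64 = 87/4

Var(X) = 87/4 ≈ 21.7500


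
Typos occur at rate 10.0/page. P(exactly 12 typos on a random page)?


Poisson(λ=10.0): P(X=12) = e^(-λ)×λ^k/k!
= e^(-10.0) × 10.0^12 / 12!
≈ 4.539992976e-05 × 1e+12 / 479001600 ≈ 0.094780

P(X=12) ≈ 0.094780 ≈ 9.48%


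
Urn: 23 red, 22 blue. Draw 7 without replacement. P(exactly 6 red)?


Hypergeometric: C(23,6)×C(22,1)/C(45,7)
= 100947×22/45379620 = 33649/687570

P(X=6) = 33649/687570 ≈ 4.89%


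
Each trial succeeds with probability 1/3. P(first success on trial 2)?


Geometric: P(X=2) = (1-p)^(k-1)×p = (2/3)^1×1/3 = 2/9

P(X=2) = 2/9 ≈ 22.22%


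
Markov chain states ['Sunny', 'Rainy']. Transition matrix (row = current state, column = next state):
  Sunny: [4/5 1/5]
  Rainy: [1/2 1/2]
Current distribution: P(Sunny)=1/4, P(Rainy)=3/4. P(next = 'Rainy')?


P(next=Rainy) = Σᵢ P(now=i)×P(i→Rainy)
= 1/4×1/5 + 3/4×1/2
= 1/20 + 3/8 = 17/40

P = 17/40 ≈ 0.4250


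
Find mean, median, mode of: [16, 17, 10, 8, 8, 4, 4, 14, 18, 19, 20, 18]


Sorted: [4, 4, 8, 8, 10, 14, 16, 17, 18, 18, 19, 20]
Mean = 156/12 = 13
Median = 15
Freq: {16: 1, 17: 1, 10: 1, 8: 2, 4: 2, 14: 1, 18: 2, 19: 1, 20: 1}
Mode: [4, 8, 18]

Mean=13, Median=15, Mode=[4, 8, 18]


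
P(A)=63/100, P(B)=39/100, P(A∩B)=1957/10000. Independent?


P(A)×P(B) = 2457/10000
P(A∩B) = 1957/10000
Not equal → NOT independent

No, not independent


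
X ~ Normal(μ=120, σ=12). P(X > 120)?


z = (120-120)/12 = 0.0
P(X > 120) = 1 - P(Z ≤ 0.0) = 1 - 0.5000 = 0.5000

P(X > 120) ≈ 0.5000


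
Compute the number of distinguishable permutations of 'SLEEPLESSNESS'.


Letters: 13, freq: {'S': 5, 'L': 2, 'E': 4, 'P': 1, 'N': 1}
13!/(5!×2!×4!×1!×1!) = 6227020800/5760 = 1081080

1081080


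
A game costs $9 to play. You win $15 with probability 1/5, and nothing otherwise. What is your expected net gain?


E[gain] = (15-9)×1/5 + (-9)×4/5
= 6/5 - 36/5 = -6

Expected net gain = $-6 ≈ $-6.00


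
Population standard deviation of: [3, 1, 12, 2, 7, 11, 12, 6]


Mean = 54/8 = 27/4
  (3-27/4)²=225/16
  (1-27/4)²=529/16
  (12-27/4)²=441/16
  (2-27/4)²=361/16
  (7-27/4)²=1/16
  (11-27/4)²=289/16
  (12-27/4)²=441/16
  (6-27/4)²=9/16
Σ(x-μ)² = 287/2
σ² = (287/2)/8 = 287/16

σ = √(287/16) ≈ 4.2353


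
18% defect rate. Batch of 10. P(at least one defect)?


P(all good) = (41/50)^10 = 13422659310152401/97656250000000000
P(≥1 defect) = 84233590689847599/97656250000000000

P = 84233590689847599/97656250000000000 ≈ 86.26%


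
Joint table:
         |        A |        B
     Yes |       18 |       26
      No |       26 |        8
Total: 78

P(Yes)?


P(Yes) = (18+26)/78 = 44/78 = 22/39

P(Yes) = 22/39 ≈ 56.41%


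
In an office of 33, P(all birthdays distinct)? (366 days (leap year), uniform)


P(all different) = Π(366-i)/366 for i=0..32
= (366/366)×(365/366)×...×(334/366)
= 0.225976

P ≈ 0.2260 ≈ 22.60%


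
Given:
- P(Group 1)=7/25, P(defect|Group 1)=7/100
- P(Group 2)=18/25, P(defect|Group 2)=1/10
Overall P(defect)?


P(B) = Σ P(B|Aᵢ)×P(Aᵢ)
  7/100×7/25 = 49/2500
  1/10×18/25 = 9/125
Sum = 229/2500

P(defect) = 229/2500 ≈ 9.16%


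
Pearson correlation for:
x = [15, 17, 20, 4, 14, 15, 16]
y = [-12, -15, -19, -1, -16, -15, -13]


n=7, Σx=101, Σy=-91, Σxy=-1476, Σx²=1607, Σy²=1381
r = (7×(-1476) - 101×(-91))/√((7×1607 - 101²)(7×1381 - (-91)²))
= -1141/√(1048×1386) = -1141/√1452528 ≈ -1141/1205.2087 ≈ -0.9467

r ≈ -0.9467


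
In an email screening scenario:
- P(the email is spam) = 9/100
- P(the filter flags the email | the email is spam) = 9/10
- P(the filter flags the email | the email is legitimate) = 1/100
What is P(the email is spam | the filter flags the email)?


Using Bayes' theorem:
P(A|B) = P(B|A)·P(A) / P(B)

P(the filter flags the email) = 9/10 × 9/100 + 1/100 × 91/100
= 81/1000 + 91/10000 = 901/10000

P(the email is spam|the filter flags the email) = (81/1000) / (901/10000) = 810/901

P(the email is spam|the filter flags the email) = 810/901 ≈ 89.90%


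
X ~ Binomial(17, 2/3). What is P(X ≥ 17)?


P(X ≥ 17) = Σ P(X=i) for i=17..17
P(X=17) = 131072/129140163
Sum = 131072/129140163

P(X ≥ 17) = 131072/129140163 ≈ 0.10%


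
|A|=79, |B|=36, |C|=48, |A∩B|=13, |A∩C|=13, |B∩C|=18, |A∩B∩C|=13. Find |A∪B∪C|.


|A∪B∪C| = 79+36+48-13-13-18+13 = 132

|A∪B∪C| = 132


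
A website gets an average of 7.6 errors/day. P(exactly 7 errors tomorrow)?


Poisson(λ=7.6): P(X=7) = e^(-λ)×λ^k/k!
= e^(-7.6) × 7.6^7 / 7!
≈ 0.0005004514334 × 1464519.45718 / 5040 ≈ 0.145421

P(X=7) ≈ 0.145421 ≈ 14.54%


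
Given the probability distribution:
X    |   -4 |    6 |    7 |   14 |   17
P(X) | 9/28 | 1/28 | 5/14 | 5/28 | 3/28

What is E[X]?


E[X] = Σ x·P(X=x)
= (-4)×(9/28) + (6)×(1/28) + (7)×(5/14) + (14)×(5/28) + (17)×(3/28)
= 23/4

E[X] = 23/4


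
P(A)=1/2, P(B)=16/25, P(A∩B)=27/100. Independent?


P(A)×P(B) = 8/25
P(A∩B) = 27/100
Not equal → NOT independent

No, not independent


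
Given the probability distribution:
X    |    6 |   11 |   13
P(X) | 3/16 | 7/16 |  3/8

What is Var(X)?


E[X] = 173/16
E[X²] = 1969/16
Var(X) = E[X²] - (E[X])² = 1969/16 - 29929/256 = 1575/256

Var(X) = 1575/256 ≈ 6.1523


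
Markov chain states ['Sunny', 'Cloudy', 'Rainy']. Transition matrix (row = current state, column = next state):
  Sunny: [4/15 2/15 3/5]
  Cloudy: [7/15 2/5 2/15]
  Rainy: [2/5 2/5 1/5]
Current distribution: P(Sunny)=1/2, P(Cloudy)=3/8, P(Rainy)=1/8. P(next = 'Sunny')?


P(next=Sunny) = Σᵢ P(now=i)×P(i→Sunny)
= 1/2×4/15 + 3/8×7/15 + 1/8×2/5
= 2/15 + 7/40 + 1/20 = 43/120

P = 43/120 ≈ 0.3583


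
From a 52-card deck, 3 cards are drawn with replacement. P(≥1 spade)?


P(not a spade) = 39/52 = 3/4
P(none in 3 draws) = (3/4)^3 = 27/64
P(≥1 spade) = 1 - 27/64 = 37/64

P = 37/64 ≈ 57.81%


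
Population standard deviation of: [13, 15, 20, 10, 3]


Mean = 61/5
  (13-61/5)²=16/25
  (15-61/5)²=196/25
  (20-61/5)²=1521/25
  (10-61/5)²=121/25
  (3-61/5)²=2116/25
Σ(x-μ)² = 794/5
σ² = (794/5)/5 = 794/25

σ = √(794/25) ≈ 5.6356


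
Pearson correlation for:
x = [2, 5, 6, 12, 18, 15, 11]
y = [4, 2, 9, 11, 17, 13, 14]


n=7, Σx=69, Σy=70, Σxy=859, Σx²=879, Σy²=876
r = (7×859 - 69×70)/√((7×879 - 69²)(7×876 - 70²))
= 1183/√(1392×1232) = 1183/√1714944 ≈ 1183/1309.5587 ≈ 0.9034

r ≈ 0.9034


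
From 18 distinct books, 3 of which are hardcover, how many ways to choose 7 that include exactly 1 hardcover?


Choose 1 of the 3 hardcovers and 6 of the other 15 books:
C(3,1)×C(15,6) = 3×5005 = 15015

15015


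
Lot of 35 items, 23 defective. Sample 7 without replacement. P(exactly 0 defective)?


Hypergeometric: C(23,0)×C(12,7)/C(35,7)
= 1×792/6724520 = 9/76415

P(X=0) = 9/76415 ≈ 0.01%


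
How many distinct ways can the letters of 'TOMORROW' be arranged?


Letters: 8, freq: {'T': 1, 'O': 3, 'M': 1, 'R': 2, 'W': 1}
8!/(1!×3!×1!×2!×1!) = 40320/12 = 3360

3360


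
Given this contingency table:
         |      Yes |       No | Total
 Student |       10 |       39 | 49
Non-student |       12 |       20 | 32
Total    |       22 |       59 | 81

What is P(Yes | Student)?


P(Yes | Student) = 10/(10+39) = 10/49

P(Yes|Student) = 10/49 ≈ 20.41%


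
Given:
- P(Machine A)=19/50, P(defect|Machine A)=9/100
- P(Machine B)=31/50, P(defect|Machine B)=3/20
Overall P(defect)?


P(B) = Σ P(B|Aᵢ)×P(Aᵢ)
  9/100×19/50 = 171/5000
  3/20×31/50 = 93/1000
Sum = 159/1250

P(defect) = 159/1250 ≈ 12.72%


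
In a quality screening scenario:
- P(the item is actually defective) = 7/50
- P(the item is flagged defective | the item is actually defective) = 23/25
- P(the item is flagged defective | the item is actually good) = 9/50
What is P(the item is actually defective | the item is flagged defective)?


Using Bayes' theorem:
P(A|B) = P(B|A)·P(A) / P(B)

P(the item is flagged defective) = 23/25 × 7/50 + 9/50 × 43/50
= 161/1250 + 387/2500 = 709/2500

P(the item is actually defective|the item is flagged defective) = (161/1250) / (709/2500) = 322/709

P(the item is actually defective|the item is flagged defective) = 322/709 ≈ 45.42%


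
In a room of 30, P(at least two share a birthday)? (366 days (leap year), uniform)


P(all different) = Π(366-i)/366 for i=0..29
= 0.294697
P(match) = 1 - 0.294697 = 0.705303

P ≈ 0.7053 ≈ 70.53%


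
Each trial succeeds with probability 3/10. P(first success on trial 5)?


Geometric: P(X=5) = (1-p)^(k-1)×p = (7/10)^4×3/10 = 7203/100000

P(X=5) = 7203/100000 ≈ 7.20%


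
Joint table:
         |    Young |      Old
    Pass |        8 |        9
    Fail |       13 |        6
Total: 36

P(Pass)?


P(Pass) = (8+9)/36 = 17/36

P(Pass) = 17/36 ≈ 47.22%


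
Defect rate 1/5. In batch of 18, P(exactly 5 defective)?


Binomial: P(X=5) = C(18,5)×p^5×(1-p)^13
= 8568 × 1/3125 × 67108864/1220703125 = 574988746752/3814697265625

P(X=5) = 574988746752/3814697265625 ≈ 15.07%


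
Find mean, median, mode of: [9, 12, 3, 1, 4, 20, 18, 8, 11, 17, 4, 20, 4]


Sorted: [1, 3, 4, 4, 4, 8, 9, 11, 12, 17, 18, 20, 20]
Mean = 131/13
Median = 9
Freq: {9: 1, 12: 1, 3: 1, 1: 1, 4: 3, 20: 2, 18: 1, 8: 1, 11: 1, 17: 1}
Mode: [4]

Mean=131/13, Median=9, Mode=4


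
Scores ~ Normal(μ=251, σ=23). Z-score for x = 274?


z = (x - μ)/σ = (274 - 251)/23 = 1.0

z = 1.0


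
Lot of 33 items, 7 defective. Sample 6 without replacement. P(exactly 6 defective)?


Hypergeometric: C(7,6)×C(26,0)/C(33,6)
= 7×1/1107568 = 1/158224

P(X=6) = 1/158224 ≈ 0.00%


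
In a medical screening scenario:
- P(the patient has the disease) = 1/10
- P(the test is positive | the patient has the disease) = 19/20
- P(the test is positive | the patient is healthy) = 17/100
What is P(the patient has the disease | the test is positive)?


Using Bayes' theorem:
P(A|B) = P(B|A)·P(A) / P(B)

P(the test is positive) = 19/20 × 1/10 + 17/100 × 9/10
= 19/200 + 153/1000 = 31/125

P(the patient has the disease|the test is positive) = (19/200) / (31/125) = 95/248

P(the patient has the disease|the test is positive) = 95/248 ≈ 38.31%


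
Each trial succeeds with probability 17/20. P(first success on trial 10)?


Geometric: P(X=10) = (1-p)^(k-1)×p = (3/20)^9×17/20 = 334611/10240000000000

P(X=10) = 334611/10240000000000 ≈ 0.00%


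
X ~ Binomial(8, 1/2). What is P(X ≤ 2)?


P(X ≤ 2) = Σ P(X=i) for i=0..2
P(X=0) = 1/256
P(X=1) = 1/32
P(X=2) = 7/64
Sum = 37/256

P(X ≤ 2) = 37/256 ≈ 14.45%


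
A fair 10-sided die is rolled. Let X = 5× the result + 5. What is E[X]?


E[die] = (1+10)/2 = 11/2
E[X] = 5×11/2 + 5 = 65/2

E[X] = 65/2


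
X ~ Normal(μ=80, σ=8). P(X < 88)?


z = (88-80)/8 = 1.0
P(Z < 1.0) = 0.8413

P(X < 88) ≈ 0.8413


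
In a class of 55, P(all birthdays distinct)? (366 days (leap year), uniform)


P(all different) = Π(366-i)/366 for i=0..54
= (366/366)×(365/366)×...×(312/366)
= 0.013909

P ≈ 0.0139 ≈ 1.39%


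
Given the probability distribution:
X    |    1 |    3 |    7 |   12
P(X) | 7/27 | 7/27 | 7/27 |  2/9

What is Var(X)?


E[X] = 149/27
E[X²] = 1277/27
Var(X) = E[X²] - (E[X])² = 1277/27 - 22201/729 = 12278/729

Var(X) = 12278/729 ≈ 16.8422


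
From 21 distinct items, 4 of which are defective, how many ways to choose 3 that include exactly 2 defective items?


Choose 2 of the 4 defective items and 1 of the other 17 items:
C(4,2)×C(17,1) = 6×17 = 102

102


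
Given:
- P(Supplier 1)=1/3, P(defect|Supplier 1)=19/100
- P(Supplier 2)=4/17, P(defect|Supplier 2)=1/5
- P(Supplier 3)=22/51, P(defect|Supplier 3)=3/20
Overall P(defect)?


P(B) = Σ P(B|Aᵢ)×P(Aᵢ)
  19/100×1/3 = 19/300
  1/5×4/17 = 4/85
  3/20×22/51 = 11/170
Sum = 893/5100

P(defect) = 893/5100 ≈ 17.51%


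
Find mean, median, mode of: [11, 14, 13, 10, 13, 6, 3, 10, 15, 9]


Sorted: [3, 6, 9, 10, 10, 11, 13, 13, 14, 15]
Mean = 104/10 = 52/5
Median = 21/2
Freq: {11: 1, 14: 1, 13: 2, 10: 2, 6: 1, 3: 1, 15: 1, 9: 1}
Mode: [10, 13]

Mean=52/5, Median=21/2, Mode=[10, 13]


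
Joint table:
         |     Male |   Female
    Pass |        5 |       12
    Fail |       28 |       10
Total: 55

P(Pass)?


P(Pass) = (5+12)/55 = 17/55

P(Pass) = 17/55 ≈ 30.91%


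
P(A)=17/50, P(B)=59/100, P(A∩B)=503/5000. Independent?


P(A)×P(B) = 1003/5000
P(A∩B) = 503/5000
Not equal → NOT independent

No, not independent


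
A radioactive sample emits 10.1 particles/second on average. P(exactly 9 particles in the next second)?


Poisson(λ=10.1): P(X=9) = e^(-λ)×λ^k/k!
= e^(-10.1) × 10.1^9 / 9!
≈ 4.107955523e-05 × 1093685272.68 / 362880 ≈ 0.123810

P(X=9) ≈ 0.123810 ≈ 12.38%


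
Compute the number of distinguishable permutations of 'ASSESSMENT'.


Letters: 10, freq: {'A': 1, 'S': 4, 'E': 2, 'M': 1, 'N': 1, 'T': 1}
10!/(1!×4!×2!×1!×1!×1!) = 3628800/48 = 75600

75600


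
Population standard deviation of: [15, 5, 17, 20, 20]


Mean = 77/5
  (15-77/5)²=4/25
  (5-77/5)²=2704/25
  (17-77/5)²=64/25
  (20-77/5)²=529/25
  (20-77/5)²=529/25
Σ(x-μ)² = 766/5
σ² = (766/5)/5 = 766/25

σ = √(766/25) ≈ 5.5353


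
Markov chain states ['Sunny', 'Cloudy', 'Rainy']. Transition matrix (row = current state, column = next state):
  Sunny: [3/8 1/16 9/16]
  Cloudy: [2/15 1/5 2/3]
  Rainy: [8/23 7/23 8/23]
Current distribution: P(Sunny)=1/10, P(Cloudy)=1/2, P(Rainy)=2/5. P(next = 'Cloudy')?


P(next=Cloudy) = Σᵢ P(now=i)×P(i→Cloudy)
= 1/10×1/16 + 1/2×1/5 + 2/5×7/23
= 1/160 + 1/10 + 14/115 = 839/3680

P = 839/3680 ≈ 0.2280


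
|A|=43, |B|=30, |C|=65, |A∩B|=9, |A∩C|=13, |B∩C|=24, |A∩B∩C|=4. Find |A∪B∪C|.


|A∪B∪C| = 43+30+65-9-13-24+4 = 96

|A∪B∪C| = 96


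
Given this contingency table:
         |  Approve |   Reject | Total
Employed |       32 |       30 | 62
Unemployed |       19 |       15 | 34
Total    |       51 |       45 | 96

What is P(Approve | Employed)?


P(Approve | Employed) = 32/(32+30) = 32/62 = 16/31

P(Approve|Employed) = 16/31 ≈ 51.61%


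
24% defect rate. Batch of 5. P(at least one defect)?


P(all good) = (19/25)^5 = 2476099/9765625
P(≥1 defect) = 7289526/9765625

P = 7289526/9765625 ≈ 74.64%


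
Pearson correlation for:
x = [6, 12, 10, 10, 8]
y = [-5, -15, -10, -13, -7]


n=5, Σx=46, Σy=-50, Σxy=-496, Σx²=444, Σy²=568
r = (5×(-496) - 46×(-50))/√((5×444 - 46²)(5×568 - (-50)²))
= -180/√(104×340) = -180/√35360 ≈ -180/188.0425 ≈ -0.9572

r ≈ -0.9572


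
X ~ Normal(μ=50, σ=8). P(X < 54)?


z = (54-50)/8 = 0.5
P(Z < 0.5) = 0.6915

P(X < 54) ≈ 0.6915


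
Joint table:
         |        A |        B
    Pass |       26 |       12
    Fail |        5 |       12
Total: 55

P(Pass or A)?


P(Pass∨A) = P(Pass) + P(A) - P(Pass∧A)
= (38 + 31 - 26)/55 = 43/55

P = 43/55 ≈ 78.18%


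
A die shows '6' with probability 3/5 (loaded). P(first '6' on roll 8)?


Geometric: P(X=8) = (1-p)^(k-1)×p = (2/5)^7×3/5 = 384/390625

P(X=8) = 384/390625 ≈ 0.10%


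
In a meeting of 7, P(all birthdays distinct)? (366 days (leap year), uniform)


P(all different) = Π(366-i)/366 for i=0..6
= (366/366)×(365/366)×...×(360/366)
= 0.943914

P ≈ 0.9439 ≈ 94.39%


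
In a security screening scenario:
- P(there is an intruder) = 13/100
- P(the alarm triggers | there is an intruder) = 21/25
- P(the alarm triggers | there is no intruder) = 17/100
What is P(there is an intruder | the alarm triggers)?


Using Bayes' theorem:
P(A|B) = P(B|A)·P(A) / P(B)

P(the alarm triggers) = 21/25 × 13/100 + 17/100 × 87/100
= 273/2500 + 1479/10000 = 2571/10000

P(there is an intruder|the alarm triggers) = (273/2500) / (2571/10000) = 364/857

P(there is an intruder|the alarm triggers) = 364/857 ≈ 42.47%


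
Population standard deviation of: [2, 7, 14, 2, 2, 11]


Mean = 38/6 = 19/3
  (2-19/3)²=169/9
  (7-19/3)²=4/9
  (14-19/3)²=529/9
  (2-19/3)²=169/9
  (2-19/3)²=169/9
  (11-19/3)²=196/9
Σ(x-μ)² = 412/3
σ² = (412/3)/6 = 206/9

σ = √(206/9) ≈ 4.7842


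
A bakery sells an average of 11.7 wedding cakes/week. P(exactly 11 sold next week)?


Poisson(λ=11.7): P(X=11) = e^(-λ)×λ^k/k!
= e^(-11.7) × 11.7^11 / 11!
≈ 8.293819161e-06 × 562398921542 / 39916800 ≈ 0.116854

P(X=11) ≈ 0.116854 ≈ 11.69%


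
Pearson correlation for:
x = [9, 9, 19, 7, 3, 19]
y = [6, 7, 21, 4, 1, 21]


n=6, Σx=66, Σy=60, Σxy=946, Σx²=942, Σy²=984
r = (6×946 - 66×60)/√((6×942 - 66²)(6×984 - 60²))
= 1716/√(1296×2304) = 1716/√2985984 ≈ 1716/1728.0000 ≈ 0.9931

r ≈ 0.9931


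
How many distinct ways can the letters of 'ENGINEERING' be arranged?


Letters: 11, freq: {'E': 3, 'N': 3, 'G': 2, 'I': 2, 'R': 1}
11!/(3!×3!×2!×2!×1!) = 39916800/144 = 277200

277200


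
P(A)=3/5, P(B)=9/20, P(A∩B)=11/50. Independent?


P(A)×P(B) = 27/100
P(A∩B) = 11/50
Not equal → NOT independent

No, not independent


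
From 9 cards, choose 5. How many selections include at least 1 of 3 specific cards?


Complement: C(9,5) - C(6,5) = 126 - 6 = 120

120


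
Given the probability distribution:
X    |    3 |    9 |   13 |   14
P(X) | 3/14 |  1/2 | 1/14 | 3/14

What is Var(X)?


E[X] = 127/14
E[X²] = 193/2
Var(X) = E[X²] - (E[X])² = 193/2 - 16129/196 = 2785/196

Var(X) = 2785/196 ≈ 14.2092


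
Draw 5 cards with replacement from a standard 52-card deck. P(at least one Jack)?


P(not a Jack) = 48/52 = 12/13
P(none in 5 draws) = (12/13)^5 = 248832/371293
P(≥1 Jack) = 1 - 248832/371293 = 122461/371293

P = 122461/371293 ≈ 32.98%


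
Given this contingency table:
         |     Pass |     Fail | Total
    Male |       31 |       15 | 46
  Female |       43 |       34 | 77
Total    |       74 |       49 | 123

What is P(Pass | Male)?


P(Pass | Male) = 31/(31+15) = 31/46

P(Pass|Male) = 31/46 ≈ 67.39%


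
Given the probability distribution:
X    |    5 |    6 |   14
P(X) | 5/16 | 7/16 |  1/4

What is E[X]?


E[X] = Σ x·P(X=x)
= (5)×(5/16) + (6)×(7/16) + (14)×(1/4)
= 123/16

E[X] = 123/16


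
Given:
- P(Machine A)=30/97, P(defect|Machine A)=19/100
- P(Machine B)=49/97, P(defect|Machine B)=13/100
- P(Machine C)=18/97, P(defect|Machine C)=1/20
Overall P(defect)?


P(B) = Σ P(B|Aᵢ)×P(Aᵢ)
  19/100×30/97 = 57/970
  13/100×49/97 = 637/9700
  1/20×18/97 = 9/970
Sum = 1297/9700

P(defect) = 1297/9700 ≈ 13.37%


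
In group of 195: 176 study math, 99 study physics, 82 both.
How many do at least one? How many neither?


|A∪B| = 176+99-82 = 193
Neither = 195-193 = 2

At least one: 193; Neither: 2


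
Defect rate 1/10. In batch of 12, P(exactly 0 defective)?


Binomial: P(X=0) = C(12,0)×p^0×(1-p)^12
= 1 × 1 × 282429536481/1000000000000 = 282429536481/1000000000000

P(X=0) = 282429536481/1000000000000 ≈ 28.24%


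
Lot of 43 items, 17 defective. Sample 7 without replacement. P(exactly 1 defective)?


Hypergeometric: C(17,1)×C(26,6)/C(43,7)
= 17×230230/32224114 = 150535/1239389

P(X=1) = 150535/1239389 ≈ 12.15%


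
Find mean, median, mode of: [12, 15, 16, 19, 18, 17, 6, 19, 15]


Sorted: [6, 12, 15, 15, 16, 17, 18, 19, 19]
Mean = 137/9
Median = 16
Freq: {12: 1, 15: 2, 16: 1, 19: 2, 18: 1, 17: 1, 6: 1}
Mode: [15, 19]

Mean=137/9, Median=16, Mode=[15, 19]


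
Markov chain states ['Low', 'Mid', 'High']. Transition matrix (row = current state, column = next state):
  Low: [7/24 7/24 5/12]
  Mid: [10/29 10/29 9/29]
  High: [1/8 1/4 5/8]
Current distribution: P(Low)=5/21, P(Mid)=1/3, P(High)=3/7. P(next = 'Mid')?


P(next=Mid) = Σᵢ P(now=i)×P(i→Mid)
= 5/21×7/24 + 1/3×10/29 + 3/7×1/4
= 5/72 + 10/87 + 3/28 = 4261/14616

P = 4261/14616 ≈ 0.2915


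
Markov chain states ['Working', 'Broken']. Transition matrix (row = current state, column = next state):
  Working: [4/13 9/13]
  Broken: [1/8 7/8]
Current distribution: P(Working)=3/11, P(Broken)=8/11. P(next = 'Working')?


P(next=Working) = Σᵢ P(now=i)×P(i→Working)
= 3/11×4/13 + 8/11×1/8
= 12/143 + 1/11 = 25/143

P = 25/143 ≈ 0.1748


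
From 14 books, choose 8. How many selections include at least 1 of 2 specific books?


Complement: C(14,8) - C(12,8) = 3003 - 495 = 2508

2508


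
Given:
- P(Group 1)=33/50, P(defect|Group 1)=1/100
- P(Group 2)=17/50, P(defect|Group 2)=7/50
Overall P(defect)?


P(B) = Σ P(B|Aᵢ)×P(Aᵢ)
  1/100×33/50 = 33/5000
  7/50×17/50 = 119/2500
Sum = 271/5000

P(defect) = 271/5000 ≈ 5.42%


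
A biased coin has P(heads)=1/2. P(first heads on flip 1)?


Geometric: P(X=1) = (1-p)^(k-1)×p = (1/2)^0×1/2 = 1/2

P(X=1) = 1/2 ≈ 50.00%


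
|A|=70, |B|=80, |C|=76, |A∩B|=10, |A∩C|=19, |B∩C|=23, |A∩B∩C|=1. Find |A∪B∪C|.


|A∪B∪C| = 70+80+76-10-19-23+1 = 175

|A∪B∪C| = 175


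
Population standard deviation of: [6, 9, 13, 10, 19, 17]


Mean = 74/6 = 37/3
  (6-37/3)²=361/9
  (9-37/3)²=100/9
  (13-37/3)²=4/9
  (10-37/3)²=49/9
  (19-37/3)²=400/9
  (17-37/3)²=196/9
Σ(x-μ)² = 370/3
σ² = (370/3)/6 = 185/9

σ = √(185/9) ≈ 4.5338


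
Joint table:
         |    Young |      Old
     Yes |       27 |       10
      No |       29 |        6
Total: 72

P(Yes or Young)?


P(Yes∨Young) = P(Yes) + P(Young) - P(Yes∧Young)
= (37 + 56 - 27)/72 = 66/72 = 11/12

P = 11/12 ≈ 91.67%


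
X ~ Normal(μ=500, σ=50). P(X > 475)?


z = (475-500)/50 = -0.5
P(X > 475) = 1 - P(Z ≤ -0.5) = 1 - 0.3085 = 0.6915

P(X > 475) ≈ 0.6915


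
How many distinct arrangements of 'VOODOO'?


Letters: 6, freq: {'V': 1, 'O': 4, 'D': 1}
6!/(1!×4!×1!) = 720/24 = 30

30


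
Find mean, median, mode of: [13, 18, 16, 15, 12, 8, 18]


Sorted: [8, 12, 13, 15, 16, 18, 18]
Mean = 100/7
Median = 15
Freq: {13: 1, 18: 2, 16: 1, 15: 1, 12: 1, 8: 1}
Mode: [18]

Mean=100/7, Median=15, Mode=18


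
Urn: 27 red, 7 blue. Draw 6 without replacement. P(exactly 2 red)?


Hypergeometric: C(27,2)×C(7,4)/C(34,6)
= 351×35/1344904 = 12285/1344904

P(X=2) = 12285/1344904 ≈ 0.91%


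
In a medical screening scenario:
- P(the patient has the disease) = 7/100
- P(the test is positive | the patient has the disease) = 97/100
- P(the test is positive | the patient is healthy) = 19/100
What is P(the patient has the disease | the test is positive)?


Using Bayes' theorem:
P(A|B) = P(B|A)·P(A) / P(B)

P(the test is positive) = 97/100 × 7/100 + 19/100 × 93/100
= 679/10000 + 1767/10000 = 1223/5000

P(the patient has the disease|the test is positive) = (679/10000) / (1223/5000) = 679/2446

P(the patient has the disease|the test is positive) = 679/2446 ≈ 27.76%


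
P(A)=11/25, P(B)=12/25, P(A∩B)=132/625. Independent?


P(A)×P(B) = 132/625
P(A∩B) = 132/625
Equal ✓ → Independent

Yes, independent


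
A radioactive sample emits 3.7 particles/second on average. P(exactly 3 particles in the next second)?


Poisson(λ=3.7): P(X=3) = e^(-λ)×λ^k/k!
= e^(-3.7) × 3.7^3 / 3!
≈ 0.02472352647 × 50.653 / 6 ≈ 0.208720

P(X=3) ≈ 0.208720 ≈ 20.87%


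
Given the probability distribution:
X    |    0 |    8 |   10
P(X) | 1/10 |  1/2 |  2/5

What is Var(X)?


E[X] = 8
E[X²] = 72
Var(X) = E[X²] - (E[X])² = 72 - 64 = 8

Var(X) = 8 ≈ 8.0000


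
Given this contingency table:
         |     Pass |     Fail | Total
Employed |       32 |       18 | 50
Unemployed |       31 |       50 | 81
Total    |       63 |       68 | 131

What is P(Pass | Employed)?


P(Pass | Employed) = 32/(32+18) = 32/50 = 16/25

P(Pass|Employed) = 16/25 ≈ 64.00%


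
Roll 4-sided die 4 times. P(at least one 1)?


P(no 1)^4 = (3/4)^4 = 81/256
P(≥1) = 1 - 81/256 = 175/256

P = 175/256 ≈ 68.36%


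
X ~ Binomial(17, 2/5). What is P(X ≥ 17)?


P(X ≥ 17) = Σ P(X=i) for i=17..17
P(X=17) = 131072/762939453125
Sum = 131072/762939453125

P(X ≥ 17) = 131072/762939453125 ≈ 0.00%


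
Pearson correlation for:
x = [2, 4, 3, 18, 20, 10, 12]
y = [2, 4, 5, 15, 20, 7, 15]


n=7, Σx=69, Σy=68, Σxy=955, Σx²=997, Σy²=944
r = (7×955 - 69×68)/√((7×997 - 69²)(7×944 - 68²))
= 1993/√(2218×1984) = 1993/√4400512 ≈ 1993/2097.7397 ≈ 0.9501

r ≈ 0.9501


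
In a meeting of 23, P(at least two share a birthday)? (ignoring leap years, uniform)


P(all different) = Π(365-i)/365 for i=0..22
= 0.492703
P(match) = 1 - 0.492703 = 0.507297

P ≈ 0.5073 ≈ 50.73%


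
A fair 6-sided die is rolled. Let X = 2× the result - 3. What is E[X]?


E[die] = (1+6)/2 = 7/2
E[X] = 2×7/2 - 3 = 4

E[X] = 4


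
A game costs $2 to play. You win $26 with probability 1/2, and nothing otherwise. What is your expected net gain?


E[gain] = (26-2)×1/2 + (-2)×1/2
= 12 - 1 = 11

Expected net gain = $11 ≈ $11.00


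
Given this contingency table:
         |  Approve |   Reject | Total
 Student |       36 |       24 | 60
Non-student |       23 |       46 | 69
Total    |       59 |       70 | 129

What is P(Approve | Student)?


P(Approve | Student) = 36/(36+24) = 36/60 = 3/5

P(Approve|Student) = 3/5 ≈ 60.00%


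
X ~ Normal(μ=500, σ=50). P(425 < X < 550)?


z₁=(425-500)/50=-1.5, z₂=(550-500)/50=1.0
P = Φ(1.0) - Φ(-1.5) = 0.841345 - 0.066807 = 0.774538 ≈ 0.7745

P(425 < X < 550) ≈ 0.7745


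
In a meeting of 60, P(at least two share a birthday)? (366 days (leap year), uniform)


P(all different) = Π(366-i)/366 for i=0..59
= 0.005966
P(match) = 1 - 0.005966 = 0.994034

P ≈ 0.9940 ≈ 99.40%


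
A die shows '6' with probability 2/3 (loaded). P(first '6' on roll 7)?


Geometric: P(X=7) = (1-p)^(k-1)×p = (1/3)^6×2/3 = 2/2187

P(X=7) = 2/2187 ≈ 0.09%


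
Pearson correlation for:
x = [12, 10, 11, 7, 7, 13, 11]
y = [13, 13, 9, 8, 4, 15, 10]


n=7, Σx=71, Σy=72, Σxy=774, Σx²=753, Σy²=824
r = (7×774 - 71×72)/√((7×753 - 71²)(7×824 - 72²))
= 306/√(230×584) = 306/√134320 ≈ 306/366.4969 ≈ 0.8349

r ≈ 0.8349


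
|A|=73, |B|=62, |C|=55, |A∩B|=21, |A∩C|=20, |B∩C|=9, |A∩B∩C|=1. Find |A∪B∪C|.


|A∪B∪C| = 73+62+55-21-20-9+1 = 141

|A∪B∪C| = 141


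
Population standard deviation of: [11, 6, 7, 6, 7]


Mean = 37/5
  (11-37/5)²=324/25
  (6-37/5)²=49/25
  (7-37/5)²=4/25
  (6-37/5)²=49/25
  (7-37/5)²=4/25
Σ(x-μ)² = 86/5
σ² = (86/5)/5 = 86/25

σ = √(86/25) ≈ 1.8547


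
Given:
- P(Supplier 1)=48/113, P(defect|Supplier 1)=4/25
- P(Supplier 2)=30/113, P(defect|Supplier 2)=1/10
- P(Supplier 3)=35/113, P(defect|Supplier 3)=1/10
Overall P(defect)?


P(B) = Σ P(B|Aᵢ)×P(Aᵢ)
  4/25×48/113 = 192/2825
  1/10×30/113 = 3/113
  1/10×35/113 = 7/226
Sum = 709/5650

P(defect) = 709/5650 ≈ 12.55%


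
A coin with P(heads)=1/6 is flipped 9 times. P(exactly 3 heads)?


Binomial: P(X=3) = C(9,3)×p^3×(1-p)^6
= 84 × 1/216 × 15625/46656 = 109375/839808

P(X=3) = 109375/839808 ≈ 13.02%


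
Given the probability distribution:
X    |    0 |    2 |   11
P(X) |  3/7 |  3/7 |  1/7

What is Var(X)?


E[X] = 17/7
E[X²] = 19
Var(X) = E[X²] - (E[X])² = 19 - 289/49 = 642/49

Var(X) = 642/49 ≈ 13.1020


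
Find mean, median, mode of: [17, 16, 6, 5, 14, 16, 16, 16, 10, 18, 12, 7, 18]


Sorted: [5, 6, 7, 10, 12, 14, 16, 16, 16, 16, 17, 18, 18]
Mean = 171/13
Median = 16
Freq: {17: 1, 16: 4, 6: 1, 5: 1, 14: 1, 10: 1, 18: 2, 12: 1, 7: 1}
Mode: [16]

Mean=171/13, Median=16, Mode=16


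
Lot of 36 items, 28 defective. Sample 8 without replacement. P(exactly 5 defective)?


Hypergeometric: C(28,5)×C(8,3)/C(36,8)
= 98280×56/30260340 = 30576/168113

P(X=5) = 30576/168113 ≈ 18.19%


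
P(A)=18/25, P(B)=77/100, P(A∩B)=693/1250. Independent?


P(A)×P(B) = 693/1250
P(A∩B) = 693/1250
Equal ✓ → Independent

Yes, independent


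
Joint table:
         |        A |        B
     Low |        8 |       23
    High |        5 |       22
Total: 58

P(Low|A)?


P(Low|A) = 8/(8+5) = 8/13

P = 8/13 ≈ 61.54%


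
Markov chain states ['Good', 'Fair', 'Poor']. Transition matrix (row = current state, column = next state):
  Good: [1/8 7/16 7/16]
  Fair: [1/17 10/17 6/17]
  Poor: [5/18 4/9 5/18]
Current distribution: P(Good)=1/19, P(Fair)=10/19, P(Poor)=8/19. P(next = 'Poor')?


P(next=Poor) = Σᵢ P(now=i)×P(i→Poor)
= 1/19×7/16 + 10/19×6/17 + 8/19×5/18
= 7/304 + 60/323 + 20/171 = 15151/46512

P = 15151/46512 ≈ 0.3257


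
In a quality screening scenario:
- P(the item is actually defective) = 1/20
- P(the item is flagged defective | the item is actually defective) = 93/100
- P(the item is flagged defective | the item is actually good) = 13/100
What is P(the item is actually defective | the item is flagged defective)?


Using Bayes' theorem:
P(A|B) = P(B|A)·P(A) / P(B)

P(the item is flagged defective) = 93/100 × 1/20 + 13/100 × 19/20
= 93/2000 + 247/2000 = 17/100

P(the item is actually defective|the item is flagged defective) = (93/2000) / (17/100) = 93/340

P(the item is actually defective|the item is flagged defective) = 93/340 ≈ 27.35%


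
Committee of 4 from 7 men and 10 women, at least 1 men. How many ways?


Count by #men:
  1M,3W: C(7,1)×C(10,3)=840
  2M,2W: C(7,2)×C(10,2)=945
  3M,1W: C(7,3)×C(10,1)=350
  4M,0W: C(7,4)×C(10,0)=35
Total = 2170

2170


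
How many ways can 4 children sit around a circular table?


Circular arrangements of 4 distinct objects: fix one position to break rotational symmetry.
(n-1)! = 3! = 6

6


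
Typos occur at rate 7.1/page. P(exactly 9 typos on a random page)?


Poisson(λ=7.1): P(X=9) = e^(-λ)×λ^k/k!
= e^(-7.1) × 7.1^9 / 9!
≈ 0.0008251049233 × 45848500.7184 / 362880 ≈ 0.104249

P(X=9) ≈ 0.104249 ≈ 10.42%


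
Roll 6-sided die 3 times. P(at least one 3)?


P(no 3)^3 = (5/6)^3 = 125/216
P(≥1) = 1 - 125/216 = 91/216

P = 91/216 ≈ 42.13%


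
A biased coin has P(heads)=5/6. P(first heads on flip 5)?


Geometric: P(X=5) = (1-p)^(k-1)×p = (1/6)^4×5/6 = 5/7776

P(X=5) = 5/7776 ≈ 0.06%


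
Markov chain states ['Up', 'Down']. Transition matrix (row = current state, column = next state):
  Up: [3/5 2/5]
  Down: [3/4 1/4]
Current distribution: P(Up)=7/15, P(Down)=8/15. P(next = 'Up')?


P(next=Up) = Σᵢ P(now=i)×P(i→Up)
= 7/15×3/5 + 8/15×3/4
= 7/25 + 2/5 = 17/25

P = 17/25 ≈ 0.6800


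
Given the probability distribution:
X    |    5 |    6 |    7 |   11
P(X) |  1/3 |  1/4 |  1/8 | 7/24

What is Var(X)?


E[X] = 29/4
E[X²] = 235/4
Var(X) = E[X²] - (E[X])² = 235/4 - 841/16 = 99/16

Var(X) = 99/16 ≈ 6.1875


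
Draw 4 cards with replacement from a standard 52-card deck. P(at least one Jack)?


P(not a Jack) = 48/52 = 12/13
P(none in 4 draws) = (12/13)^4 = 20736/28561
P(≥1 Jack) = 1 - 20736/28561 = 7825/28561

P = 7825/28561 ≈ 27.40%


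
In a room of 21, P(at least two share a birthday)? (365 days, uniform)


P(all different) = Π(365-i)/365 for i=0..20
= 0.556312
P(match) = 1 - 0.556312 = 0.443688

P ≈ 0.4437 ≈ 44.37%


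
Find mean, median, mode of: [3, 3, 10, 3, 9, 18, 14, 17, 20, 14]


Sorted: [3, 3, 3, 9, 10, 14, 14, 17, 18, 20]
Mean = 111/10
Median = 12
Freq: {3: 3, 10: 1, 9: 1, 18: 1, 14: 2, 17: 1, 20: 1}
Mode: [3]

Mean=111/10, Median=12, Mode=3


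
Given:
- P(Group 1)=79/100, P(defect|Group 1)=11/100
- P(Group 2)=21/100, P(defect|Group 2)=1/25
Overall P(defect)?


P(B) = Σ P(B|Aᵢ)×P(Aᵢ)
  11/100×79/100 = 869/10000
  1/25×21/100 = 21/2500
Sum = 953/10000

P(defect) = 953/10000 ≈ 9.53%


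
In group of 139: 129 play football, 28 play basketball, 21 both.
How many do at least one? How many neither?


|A∪B| = 129+28-21 = 136
Neither = 139-136 = 3

At least one: 136; Neither: 3


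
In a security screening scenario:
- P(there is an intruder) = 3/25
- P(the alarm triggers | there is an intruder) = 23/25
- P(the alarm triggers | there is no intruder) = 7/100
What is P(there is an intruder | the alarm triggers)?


Using Bayes' theorem:
P(A|B) = P(B|A)·P(A) / P(B)

P(the alarm triggers) = 23/25 × 3/25 + 7/100 × 22/25
= 69/625 + 77/1250 = 43/250

P(there is an intruder|the alarm triggers) = (69/625) / (43/250) = 138/215

P(there is an intruder|the alarm triggers) = 138/215 ≈ 64.19%


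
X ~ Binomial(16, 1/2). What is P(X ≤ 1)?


P(X ≤ 1) = Σ P(X=i) for i=0..1
P(X=0) = 1/65536
P(X=1) = 1/4096
Sum = 17/65536

P(X ≤ 1) = 17/65536 ≈ 0.03%


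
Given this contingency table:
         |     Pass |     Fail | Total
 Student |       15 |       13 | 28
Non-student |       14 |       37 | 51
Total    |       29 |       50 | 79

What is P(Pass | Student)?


P(Pass | Student) = 15/(15+13) = 15/28

P(Pass|Student) = 15/28 ≈ 53.57%


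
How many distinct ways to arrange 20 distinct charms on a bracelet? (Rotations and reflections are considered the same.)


Free circular arrangements: rotations and reflections both identified.
(n-1)!/2 = 19!/2 = 121645100408832000/2 = 60822550204416000

60822550204416000


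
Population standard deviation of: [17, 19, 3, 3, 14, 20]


Mean = 76/6 = 38/3
  (17-38/3)²=169/9
  (19-38/3)²=361/9
  (3-38/3)²=841/9
  (3-38/3)²=841/9
  (14-38/3)²=16/9
  (20-38/3)²=484/9
Σ(x-μ)² = 904/3
σ² = (904/3)/6 = 452/9

σ = √(452/9) ≈ 7.0868


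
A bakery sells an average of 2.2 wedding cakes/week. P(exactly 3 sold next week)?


Poisson(λ=2.2): P(X=3) = e^(-λ)×λ^k/k!
= e^(-2.2) × 2.2^3 / 3!
≈ 0.1108031584 × 10.648 / 6 ≈ 0.196639

P(X=3) ≈ 0.196639 ≈ 19.66%


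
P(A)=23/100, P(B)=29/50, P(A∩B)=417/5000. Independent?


P(A)×P(B) = 667/5000
P(A∩B) = 417/5000
Not equal → NOT independent

No, not independent


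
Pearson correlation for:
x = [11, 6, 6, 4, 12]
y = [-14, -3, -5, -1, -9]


n=5, Σx=39, Σy=-32, Σxy=-314, Σx²=353, Σy²=312
r = (5×(-314) - 39×(-32))/√((5×353 - 39²)(5×312 - (-32)²))
= -322/√(244×536) = -322/√130784 ≈ -322/361.6407 ≈ -0.8904

r ≈ -0.8904


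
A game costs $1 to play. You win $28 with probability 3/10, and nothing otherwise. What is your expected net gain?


E[gain] = (28-1)×3/10 + (-1)×7/10
= 81/10 - 7/10 = 37/5

Expected net gain = $37/5 ≈ $7.40


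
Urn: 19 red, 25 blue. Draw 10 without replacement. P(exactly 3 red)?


Hypergeometric: C(19,3)×C(25,7)/C(44,10)
= 969×480700/2481256778 = 1114350/5936021

P(X=3) = 1114350/5936021 ≈ 18.77%


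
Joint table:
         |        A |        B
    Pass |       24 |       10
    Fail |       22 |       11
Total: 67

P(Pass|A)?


P(Pass|A) = 24/(24+22) = 24/46 = 12/23

P = 12/23 ≈ 52.17%


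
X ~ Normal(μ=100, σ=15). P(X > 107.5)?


z = (107.5-100)/15 = 0.5
P(X > 107.5) = 1 - P(Z ≤ 0.5) = 1 - 0.6915 = 0.3085

P(X > 107.5) ≈ 0.3085


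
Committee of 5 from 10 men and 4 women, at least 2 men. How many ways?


Count by #men:
  2M,3W: C(10,2)×C(4,3)=180
  3M,2W: C(10,3)×C(4,2)=720
  4M,1W: C(10,4)×C(4,1)=840
  5M,0W: C(10,5)×C(4,0)=252
Total = 1992

1992


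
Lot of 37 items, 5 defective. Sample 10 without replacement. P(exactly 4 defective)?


Hypergeometric: C(5,4)×C(32,6)/C(37,10)
= 5×906192/348330136 = 90/6919

P(X=4) = 90/6919 ≈ 1.30%


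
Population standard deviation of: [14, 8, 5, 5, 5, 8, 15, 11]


Mean = 71/8
  (14-71/8)²=1681/64
  (8-71/8)²=49/64
  (5-71/8)²=961/64
  (5-71/8)²=961/64
  (5-71/8)²=961/64
  (8-71/8)²=49/64
  (15-71/8)²=2401/64
  (11-71/8)²=289/64
Σ(x-μ)² = 919/8
σ² = (919/8)/8 = 919/64

σ = √(919/64) ≈ 3.7894


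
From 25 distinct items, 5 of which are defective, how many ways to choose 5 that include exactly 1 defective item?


Choose 1 of the 5 defective items and 4 of the other 20 items:
C(5,1)×C(20,4) = 5×4845 = 24225

24225


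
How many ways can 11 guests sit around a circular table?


Circular arrangements of 11 distinct objects: fix one position to break rotational symmetry.
(n-1)! = 10! = 3628800

3628800


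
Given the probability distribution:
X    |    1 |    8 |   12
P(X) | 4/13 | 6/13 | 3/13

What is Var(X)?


E[X] = 88/13
E[X²] = 820/13
Var(X) = E[X²] - (E[X])² = 820/13 - 7744/169 = 2916/169

Var(X) = 2916/169 ≈ 17.2544


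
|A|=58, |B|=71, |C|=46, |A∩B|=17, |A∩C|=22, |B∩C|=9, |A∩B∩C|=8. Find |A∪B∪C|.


|A∪B∪C| = 58+71+46-17-22-9+8 = 135

|A∪B∪C| = 135


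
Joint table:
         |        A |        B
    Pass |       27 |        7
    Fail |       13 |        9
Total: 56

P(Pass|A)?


P(Pass|A) = 27/(27+13) = 27/40

P = 27/40 ≈ 67.50%


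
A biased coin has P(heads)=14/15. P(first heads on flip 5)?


Geometric: P(X=5) = (1-p)^(k-1)×p = (1/15)^4×14/15 = 14/759375

P(X=5) = 14/759375 ≈ 0.00%
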